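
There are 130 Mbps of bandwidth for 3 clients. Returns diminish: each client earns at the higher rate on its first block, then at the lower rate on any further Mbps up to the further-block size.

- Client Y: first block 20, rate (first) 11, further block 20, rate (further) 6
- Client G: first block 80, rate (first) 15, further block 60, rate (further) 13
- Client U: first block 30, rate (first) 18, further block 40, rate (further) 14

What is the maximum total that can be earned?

Treat each block as its own option and order by rate: Client U/tier1 18 > Client G/tier1 15 > Client U/tier2 14 > Client G/tier2 13 > Client Y/tier1 11 > Client Y/tier2 6.
Client U tier1 at 18: fill all 30 → 100 left.
Fill Client G tier1 block (80 at 15) → 20 left.
20 remain; put them into Client U tier2 at 14.
Total = 18×30 + 15×80 + 14×20 = 2020.

2020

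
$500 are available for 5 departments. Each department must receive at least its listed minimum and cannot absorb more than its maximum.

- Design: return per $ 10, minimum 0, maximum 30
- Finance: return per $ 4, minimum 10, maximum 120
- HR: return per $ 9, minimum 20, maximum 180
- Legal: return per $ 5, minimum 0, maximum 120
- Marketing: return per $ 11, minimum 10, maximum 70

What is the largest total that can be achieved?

Meeting every minimum uses 0+10+20+0+10 = 40 $, leaving 460.
Highest return per $ first: Marketing 11 > Design 10 > HR 9 > Legal 5 > Finance 4.
Marketing: +60 to 70 (cap) — 400 left.
Design takes 30 more to reach its cap of 30 — 370 left.
HR: +160 to 180 (cap) — 210 left.
Legal takes 120 more to reach its cap of 120 — 90 left.
Only 90 left; Finance takes them to reach 100.
Total = 10×30 + 4×100 + 9×180 + 5×120 + 11×70 = 3690.

3690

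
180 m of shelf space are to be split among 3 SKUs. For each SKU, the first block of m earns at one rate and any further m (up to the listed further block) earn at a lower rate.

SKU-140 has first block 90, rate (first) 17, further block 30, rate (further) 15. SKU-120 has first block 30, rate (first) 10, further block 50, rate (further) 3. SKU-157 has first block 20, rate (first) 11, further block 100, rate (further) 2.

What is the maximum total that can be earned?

Order all 6 blocks by rate: SKU-140/tier1 17 > SKU-140/tier2 15 > SKU-157/tier1 11 > SKU-120/tier1 10 > SKU-120/tier2 3 > SKU-157/tier2 2.
SKU-140 tier1 at 17: fill all 90 ; 90 left.
SKU-140 tier2 at 15: fill all 30 ; 60 left.
SKU-157 tier1 at 11: fill all 20 ; 40 left.
SKU-120/tier1 (10): +30 ; 10 left.
10 remain; put them into SKU-120 tier2 at 3.
Total = 17×90 + 15×30 + 11×20 + 10×30 + 3×10 = 2530.

2530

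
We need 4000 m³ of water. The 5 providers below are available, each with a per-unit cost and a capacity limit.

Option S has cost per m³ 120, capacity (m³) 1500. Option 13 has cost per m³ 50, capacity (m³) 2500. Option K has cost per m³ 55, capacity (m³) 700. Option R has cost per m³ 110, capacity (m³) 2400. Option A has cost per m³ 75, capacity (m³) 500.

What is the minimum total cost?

234000

Fill from the cheapest provider first.
Option 13 (50): use full 2500 ; 1500 m³ to go.
Option K (55): use full 700 ; 800 m³ to go.
Take 500 from Option A at 75 ; need 300 more.
Take 300 from Option R at 110 to finish.
Option S: unused.
Cost = 2500×50 + 700×55 + 500×75 + 300×110 = 234000.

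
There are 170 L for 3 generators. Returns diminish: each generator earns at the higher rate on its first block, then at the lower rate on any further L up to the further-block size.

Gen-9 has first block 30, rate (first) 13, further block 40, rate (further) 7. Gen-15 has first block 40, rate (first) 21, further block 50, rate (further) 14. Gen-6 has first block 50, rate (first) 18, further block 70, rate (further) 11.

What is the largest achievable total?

2830

Order all 6 blocks by rate: Gen-15/tier1 21 > Gen-6/tier1 18 > Gen-15/tier2 14 > Gen-9/tier1 13 > Gen-6/tier2 11 > Gen-9/tier2 7.
Gen-15 tier1 at 21: fill all 40 ; 130 left.
Gen-6 tier1 at 18: fill all 50 ; 80 left.
Gen-15 tier2 at 14: fill all 50 ; 30 left.
Gen-9 tier1 at 13: fill all 30 ; 0 left.
Total = 21×40 + 18×50 + 14×50 + 13×30 = 2830.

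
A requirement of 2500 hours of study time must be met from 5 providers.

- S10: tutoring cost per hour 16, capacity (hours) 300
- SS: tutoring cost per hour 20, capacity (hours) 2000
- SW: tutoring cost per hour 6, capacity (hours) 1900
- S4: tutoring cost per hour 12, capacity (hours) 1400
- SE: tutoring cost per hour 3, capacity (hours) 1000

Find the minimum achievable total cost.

Fill from the cheapest provider first.
SE at 3: take all 1000 hours ; 1500 still needed.
SW (6): take the remaining 1500 ; done.
S4, S10, SS: unused.
Cost = 1000×3 + 1500×6 = 12000.

12000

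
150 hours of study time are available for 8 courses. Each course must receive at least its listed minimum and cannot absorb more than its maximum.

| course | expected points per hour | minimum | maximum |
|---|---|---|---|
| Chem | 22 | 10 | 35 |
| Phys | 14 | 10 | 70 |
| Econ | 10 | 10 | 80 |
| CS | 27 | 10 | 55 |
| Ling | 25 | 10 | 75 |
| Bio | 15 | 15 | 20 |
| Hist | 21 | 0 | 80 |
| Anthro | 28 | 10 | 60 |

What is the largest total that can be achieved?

3560

Meeting every minimum uses 10+10+10+10+10+15+0+10 = 75 hours, leaving 75.
Order the courses by expected points per hour: Anthro 28 > CS 27 > Ling 25 > Chem 22 > Hist 21 > Bio 15 > Phys 14 > Econ 10.
Anthro: +50 to 60 (cap) ; 25 left.
Only 25 left; CS takes them to reach 35.
Total = 22×10 + 14×10 + 10×10 + 27×35 + 25×10 + 15×15 + 28×60 = 3560.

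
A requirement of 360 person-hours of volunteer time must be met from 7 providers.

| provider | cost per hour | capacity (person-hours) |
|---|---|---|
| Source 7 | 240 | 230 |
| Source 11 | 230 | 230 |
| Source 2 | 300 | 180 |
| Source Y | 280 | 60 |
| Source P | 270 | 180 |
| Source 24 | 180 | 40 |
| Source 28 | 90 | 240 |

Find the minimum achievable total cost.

47200

Fill from the cheapest provider first.
Source 28 at 90: take all 240 person-hours ; 120 still needed.
Take 40 from Source 24 at 180 ; need 80 more.
Source 11 at 230: take 80 of its 230 ; requirement met.
Source 7, Source P, Source Y, Source 2: unused.
Cost = 240×90 + 40×180 + 80×230 = 47200.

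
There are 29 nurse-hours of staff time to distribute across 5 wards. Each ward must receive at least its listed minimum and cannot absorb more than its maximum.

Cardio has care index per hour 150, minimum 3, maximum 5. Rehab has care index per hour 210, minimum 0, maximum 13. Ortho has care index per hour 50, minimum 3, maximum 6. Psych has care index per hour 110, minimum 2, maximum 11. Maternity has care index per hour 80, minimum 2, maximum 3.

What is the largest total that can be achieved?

4450

Meeting every minimum uses 3+0+3+2+2 = 10 nurse-hours, leaving 19.
Order the wards by care index per hour: Rehab 210 > Cardio 150 > Psych 110 > Maternity 80 > Ortho 50.
Give Rehab 13 more to hit its cap of 13 ; 6 left.
Cardio: +2 to 5 (cap) ; 4 left.
Only 4 left; Psych takes them to reach 6.
Total = 150×5 + 210×13 + 50×3 + 110×6 + 80×2 = 4450.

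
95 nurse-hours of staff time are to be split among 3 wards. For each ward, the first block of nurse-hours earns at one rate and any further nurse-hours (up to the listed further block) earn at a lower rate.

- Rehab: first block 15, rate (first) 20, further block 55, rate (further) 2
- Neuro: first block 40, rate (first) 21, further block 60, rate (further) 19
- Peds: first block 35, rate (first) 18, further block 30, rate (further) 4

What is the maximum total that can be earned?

Treat each block as its own option and order by rate: Neuro/T1 21 > Rehab/T1 20 > Neuro/T2 19 > Peds/T1 18 > Peds/T2 4 > Rehab/T2 2.
Fill Neuro T1 block (40 at 21) — 55 left.
Rehab/T1 (20): +15 — 40 left.
Neuro T2 at 19: only 40 left, fill 40.
Total = 21×40 + 20×15 + 19×40 = 1900.

1900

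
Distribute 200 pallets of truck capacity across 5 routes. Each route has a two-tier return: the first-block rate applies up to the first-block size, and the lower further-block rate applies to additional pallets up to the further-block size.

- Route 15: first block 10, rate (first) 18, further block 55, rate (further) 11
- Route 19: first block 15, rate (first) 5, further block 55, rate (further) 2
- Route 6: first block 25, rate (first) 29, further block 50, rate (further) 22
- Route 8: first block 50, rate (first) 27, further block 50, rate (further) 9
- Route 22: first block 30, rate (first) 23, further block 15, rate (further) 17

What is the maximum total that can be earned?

Rank every tier by rate: Route 6/first 29 > Route 8/first 27 > Route 22/first 23 > Route 6/second 22 > Route 15/first 18 > Route 22/second 17 > Route 15/second 11 > Route 8/second 9 > Route 19/first 5 > Route 19/second 2.
Route 6/first (29): +25 — 175 left.
Route 8 first at 27: fill all 50 — 125 left.
Fill Route 22 first block (30 at 23) — 95 left.
Fill Route 6 second block (50 at 22) — 45 left.
Route 15/first (18): +10 — 35 left.
Route 22 second at 17: fill all 15 — 20 left.
20 remain; put them into Route 15 second at 11.
Total = 29×25 + 27×50 + 23×30 + 22×50 + 18×10 + 17×15 + 11×20 = 4520.

4520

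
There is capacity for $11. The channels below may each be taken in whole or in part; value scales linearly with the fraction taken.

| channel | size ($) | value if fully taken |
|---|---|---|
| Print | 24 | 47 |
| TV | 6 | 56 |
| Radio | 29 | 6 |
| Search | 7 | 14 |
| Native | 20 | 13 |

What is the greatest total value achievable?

Rank by value-to-size ratio: TV 56/6≈9.33, Search 14/7≈2, Print 47/24≈1.96, Native 13/20≈0.65, Radio 6/29≈0.207.
All 6 $ of TV fit (value 56) → 5 remain.
Only 5 $ remain; take 5/7 of Search for value 14×5/7 = 10.
Total value = 66.

66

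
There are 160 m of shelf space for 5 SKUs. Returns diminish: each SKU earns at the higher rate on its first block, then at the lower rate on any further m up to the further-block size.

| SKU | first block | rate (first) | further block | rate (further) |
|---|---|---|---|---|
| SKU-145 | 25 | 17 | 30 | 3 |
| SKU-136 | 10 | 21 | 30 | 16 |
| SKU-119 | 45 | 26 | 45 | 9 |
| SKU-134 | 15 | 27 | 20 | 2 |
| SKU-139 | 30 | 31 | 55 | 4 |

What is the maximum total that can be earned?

Order all 10 blocks by rate: SKU-139/T1 31 > SKU-134/T1 27 > SKU-119/T1 26 > SKU-136/T1 21 > SKU-145/T1 17 > SKU-136/T2 16 > SKU-119/T2 9 > SKU-139/T2 4 > SKU-145/T2 3 > SKU-134/T2 2.
SKU-139/T1 (31): +30 ; 130 left.
SKU-134/T1 (27): +15 ; 115 left.
SKU-119/T1 (26): +45 ; 70 left.
Fill SKU-136 T1 block (10 at 21) ; 60 left.
SKU-145 T1 at 17: fill all 25 ; 35 left.
Fill SKU-136 T2 block (30 at 16) ; 5 left.
SKU-119/T2: +5 of 45 at 9; pool empty.
Total = 31×30 + 27×15 + 26×45 + 21×10 + 17×25 + 16×30 + 9×5 = 3665.

3665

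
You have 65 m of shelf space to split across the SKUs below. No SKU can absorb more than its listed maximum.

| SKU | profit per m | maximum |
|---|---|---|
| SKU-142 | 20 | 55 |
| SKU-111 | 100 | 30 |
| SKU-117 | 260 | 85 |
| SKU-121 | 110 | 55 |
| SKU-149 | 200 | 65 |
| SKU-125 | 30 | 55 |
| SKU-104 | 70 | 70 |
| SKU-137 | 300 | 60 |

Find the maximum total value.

19300

Highest profit per m first: SKU-137 300 > SKU-117 260 > SKU-149 200 > SKU-121 110 > SKU-111 100 > SKU-104 70 > SKU-125 30 > SKU-142 20.
Give SKU-137 60 to hit its cap of 60 ; 5 left.
Only 5 left; SKU-117 takes them to reach 5.
Total = 260×5 + 300×60 = 19300.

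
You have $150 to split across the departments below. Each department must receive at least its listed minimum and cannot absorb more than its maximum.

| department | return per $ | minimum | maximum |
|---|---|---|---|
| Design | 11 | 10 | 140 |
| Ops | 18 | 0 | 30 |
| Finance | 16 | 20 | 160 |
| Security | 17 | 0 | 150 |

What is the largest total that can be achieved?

2500

Meeting every minimum uses 10+0+20+0 = 30 $, leaving 120.
Order the departments by return per $: Ops 18 > Security 17 > Finance 16 > Design 11.
Ops: +30 to 30 (cap) ; 90 left.
Security: +90 (room for 150) → 90. Pool exhausted.
Total = 11×10 + 18×30 + 16×20 + 17×90 = 2500.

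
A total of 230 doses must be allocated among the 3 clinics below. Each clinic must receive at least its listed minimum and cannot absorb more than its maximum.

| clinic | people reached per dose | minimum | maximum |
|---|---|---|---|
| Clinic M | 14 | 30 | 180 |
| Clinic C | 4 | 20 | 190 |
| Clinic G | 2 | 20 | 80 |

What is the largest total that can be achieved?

Meeting every minimum uses 30+20+20 = 70 doses, leaving 160.
Order the clinics by people reached per dose: Clinic M 14 > Clinic C 4 > Clinic G 2.
Clinic M takes 150 more to reach its cap of 180 — 10 left.
Clinic C: +10 (room for 170) → 30. Pool exhausted.
Total = 14×180 + 4×30 + 2×20 = 2680.

2680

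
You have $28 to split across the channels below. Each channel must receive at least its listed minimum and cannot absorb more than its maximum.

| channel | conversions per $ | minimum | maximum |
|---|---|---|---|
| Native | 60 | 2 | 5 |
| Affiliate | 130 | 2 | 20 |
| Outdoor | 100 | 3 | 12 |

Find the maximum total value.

3320

Meeting every minimum uses 2+2+3 = 7 $, leaving 21.
Rank by conversions per $: Affiliate 130 > Outdoor 100 > Native 60.
Affiliate takes 18 more to reach its cap of 20 ; 3 left.
Outdoor: +3 (room for 9) → 6. Pool exhausted.
Total = 60×2 + 130×20 + 100×6 = 3320.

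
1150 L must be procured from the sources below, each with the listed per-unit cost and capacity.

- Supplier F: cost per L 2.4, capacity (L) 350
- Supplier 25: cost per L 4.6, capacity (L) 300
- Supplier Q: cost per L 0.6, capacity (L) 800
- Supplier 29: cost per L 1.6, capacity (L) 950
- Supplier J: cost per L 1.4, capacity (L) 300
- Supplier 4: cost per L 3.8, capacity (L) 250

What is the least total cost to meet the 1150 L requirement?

980

Cheapest first:
Take 800 from Supplier Q at 0.6 → need 350 more.
Supplier J at 1.4: take all 300 L → 50 still needed.
Take 50 from Supplier 29 at 1.6 to finish.
Supplier F, Supplier 4, Supplier 25: unused.
Cost = 800×0.6 + 300×1.4 + 50×1.6 = 980.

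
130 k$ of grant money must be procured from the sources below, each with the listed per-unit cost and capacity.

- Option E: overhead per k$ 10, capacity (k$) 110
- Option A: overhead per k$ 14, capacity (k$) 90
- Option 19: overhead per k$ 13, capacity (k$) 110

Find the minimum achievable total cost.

Use sources in increasing cost order.
Option E at 10: take all 110 k$ → 20 still needed.
Option 19 (13): take the remaining 20 → done.
Option A: unused.
Cost = 110×10 + 20×13 = 1360.

1360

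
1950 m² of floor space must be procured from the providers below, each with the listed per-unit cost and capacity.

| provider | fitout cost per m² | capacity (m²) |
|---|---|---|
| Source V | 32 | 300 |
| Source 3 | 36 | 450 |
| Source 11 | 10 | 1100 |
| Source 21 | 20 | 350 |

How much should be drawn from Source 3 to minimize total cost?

Use providers in increasing cost order.
Take 1100 from Source 11 at 10 — need 850 more.
Take 350 from Source 21 at 20 — need 500 more.
Source V at 32: take all 300 m² — 200 still needed.
Source 3 at 36: take 200 of its 450 — requirement met.

200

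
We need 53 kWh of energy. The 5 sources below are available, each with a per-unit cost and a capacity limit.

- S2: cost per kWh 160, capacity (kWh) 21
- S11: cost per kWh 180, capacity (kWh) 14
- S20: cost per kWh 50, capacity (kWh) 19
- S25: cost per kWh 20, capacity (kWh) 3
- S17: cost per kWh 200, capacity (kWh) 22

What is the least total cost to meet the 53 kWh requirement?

6170

Fill from the cheapest source first.
S25 at 20: take all 3 kWh — 50 still needed.
S20 (50): use full 19 — 31 kWh to go.
S2 (160): use full 21 — 10 kWh to go.
Take 10 from S11 at 180 to finish.
S17: unused.
Cost = 3×20 + 19×50 + 21×160 + 10×180 = 6170.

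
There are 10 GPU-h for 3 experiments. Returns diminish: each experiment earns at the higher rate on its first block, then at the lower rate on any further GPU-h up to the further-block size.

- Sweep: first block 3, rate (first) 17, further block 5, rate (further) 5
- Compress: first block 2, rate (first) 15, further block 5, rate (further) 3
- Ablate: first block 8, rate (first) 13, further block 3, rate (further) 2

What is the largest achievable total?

Order all 6 blocks by rate: Sweep/first 17 > Compress/first 15 > Ablate/first 13 > Sweep/second 5 > Compress/second 3 > Ablate/second 2.
Sweep/first (17): +3 — 7 left.
Compress/first (15): +2 — 5 left.
5 remain; put them into Ablate first at 13.
Total = 17×3 + 15×2 + 13×5 = 146.

146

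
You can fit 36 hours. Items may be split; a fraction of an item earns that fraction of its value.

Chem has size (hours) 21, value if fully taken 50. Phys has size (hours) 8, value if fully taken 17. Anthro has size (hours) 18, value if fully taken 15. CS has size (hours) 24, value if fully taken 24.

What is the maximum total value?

74

Rank by value-to-size ratio: Chem 50/21≈2.38, Phys 17/8≈2.12, CS 24/24≈1, Anthro 15/18≈0.833.
Take all of Chem (21 hours, value 50) — 15 hours left.
Phys: take in full, 8 hours for value 17 — 7 left.
Fill the last 7 hours with part of CS: 7/24 of it earns 7.
Total value = 74.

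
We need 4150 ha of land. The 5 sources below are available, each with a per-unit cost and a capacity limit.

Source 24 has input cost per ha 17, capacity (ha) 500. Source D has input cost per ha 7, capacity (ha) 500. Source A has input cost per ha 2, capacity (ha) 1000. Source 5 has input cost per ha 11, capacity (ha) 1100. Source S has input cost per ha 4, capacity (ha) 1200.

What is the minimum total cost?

28350

Cheapest first:
Source A (2): use full 1000 ; 3150 ha to go.
Source S (4): use full 1200 ; 1950 ha to go.
Source D (7): use full 500 ; 1450 ha to go.
Take 1100 from Source 5 at 11 ; need 350 more.
Source 24 (17): take the remaining 350 ; done.
Cost = 1000×2 + 1200×4 + 500×7 + 1100×11 + 350×17 = 28350.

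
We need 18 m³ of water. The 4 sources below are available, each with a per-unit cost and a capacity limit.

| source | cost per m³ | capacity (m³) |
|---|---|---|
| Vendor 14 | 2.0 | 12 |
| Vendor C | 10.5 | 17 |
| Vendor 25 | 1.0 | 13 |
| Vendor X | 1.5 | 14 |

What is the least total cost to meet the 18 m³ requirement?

Cheapest first:
Vendor 25 (1.0): use full 13 — 5 m³ to go.
Vendor X at 1.5: take 5 of its 14 — requirement met.
Vendor 14, Vendor C: unused.
Cost = 13×1.0 + 5×1.5 = 20.5.

20.5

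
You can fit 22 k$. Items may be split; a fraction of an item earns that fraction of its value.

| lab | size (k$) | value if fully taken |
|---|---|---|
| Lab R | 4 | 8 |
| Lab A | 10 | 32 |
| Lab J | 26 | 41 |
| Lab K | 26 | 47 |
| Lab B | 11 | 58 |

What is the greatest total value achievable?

92

Rank by value-to-size ratio: Lab B 58/11≈5.27, Lab A 32/10≈3.2, Lab R 8/4≈2, Lab K 47/26≈1.81, Lab J 41/26≈1.58.
Lab B: take in full, 11 k$ for value 58 ; 11 left.
Lab A: take in full, 10 k$ for value 32 ; 1 left.
1 k$ left: a 1/4 share of Lab R gives 8×1/4 = 2.
Total value = 92.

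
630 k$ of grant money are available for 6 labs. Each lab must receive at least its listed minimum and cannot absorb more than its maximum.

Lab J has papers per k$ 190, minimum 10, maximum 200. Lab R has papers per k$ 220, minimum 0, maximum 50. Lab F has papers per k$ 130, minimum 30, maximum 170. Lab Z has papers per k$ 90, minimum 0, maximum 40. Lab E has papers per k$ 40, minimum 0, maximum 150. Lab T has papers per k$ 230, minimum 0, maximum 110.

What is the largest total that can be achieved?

102400

Meeting every minimum uses 10+0+30+0+0+0 = 40 k$, leaving 590.
Rank by papers per k$: Lab T 230 > Lab R 220 > Lab J 190 > Lab F 130 > Lab Z 90 > Lab E 40.
Lab T takes 110 more to reach its cap of 110 — 480 left.
Lab R: +50 to 50 (cap) — 430 left.
Lab J: +190 to 200 (cap) — 240 left.
Lab F: +140 to 170 (cap) — 100 left.
Lab Z: +40 to 40 (cap) — 60 left.
Lab E: +60 (room for 150) → 60. Pool exhausted.
Total = 190×200 + 220×50 + 130×170 + 90×40 + 40×60 + 230×110 = 102400.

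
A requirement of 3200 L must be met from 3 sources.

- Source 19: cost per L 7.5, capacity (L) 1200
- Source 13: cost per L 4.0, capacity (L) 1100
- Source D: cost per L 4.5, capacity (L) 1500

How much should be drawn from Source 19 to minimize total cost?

600

Fill from the cheapest source first.
Source 13 at 4.0: take all 1100 L — 2100 still needed.
Take 1500 from Source D at 4.5 — need 600 more.
Source 19 (7.5): take the remaining 600 — done.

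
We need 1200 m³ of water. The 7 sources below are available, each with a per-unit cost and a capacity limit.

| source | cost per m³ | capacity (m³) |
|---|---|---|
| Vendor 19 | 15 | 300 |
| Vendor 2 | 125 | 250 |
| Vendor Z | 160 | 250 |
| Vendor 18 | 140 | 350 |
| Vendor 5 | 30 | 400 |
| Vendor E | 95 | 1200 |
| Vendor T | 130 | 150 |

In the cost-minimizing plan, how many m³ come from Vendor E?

500

Use sources in increasing cost order.
Vendor 19 at 15: take all 300 m³ → 900 still needed.
Vendor 5 (30): use full 400 → 500 m³ to go.
Vendor E at 95: take 500 of its 1200 → requirement met.
Vendor 2, Vendor T, Vendor 18, Vendor Z: unused.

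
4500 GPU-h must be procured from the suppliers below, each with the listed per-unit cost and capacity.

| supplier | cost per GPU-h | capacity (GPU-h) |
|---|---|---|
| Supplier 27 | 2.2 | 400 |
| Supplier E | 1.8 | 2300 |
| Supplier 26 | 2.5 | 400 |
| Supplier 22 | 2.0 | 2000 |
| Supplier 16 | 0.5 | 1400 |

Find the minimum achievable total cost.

6440

Fill from the cheapest supplier first.
Take 1400 from Supplier 16 at 0.5 → need 3100 more.
Supplier E at 1.8: take all 2300 GPU-h → 800 still needed.
Supplier 22 at 2.0: take 800 of its 2000 → requirement met.
Supplier 27, Supplier 26: unused.
Cost = 1400×0.5 + 2300×1.8 + 800×2.0 = 6440.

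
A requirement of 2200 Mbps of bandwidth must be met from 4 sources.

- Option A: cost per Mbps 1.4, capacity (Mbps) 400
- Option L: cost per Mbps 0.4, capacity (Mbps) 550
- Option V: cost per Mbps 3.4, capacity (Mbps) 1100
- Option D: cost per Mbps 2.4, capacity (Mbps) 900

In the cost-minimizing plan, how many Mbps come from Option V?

Fill from the cheapest source first.
Option L at 0.4: take all 550 Mbps — 1650 still needed.
Option A (1.4): use full 400 — 1250 Mbps to go.
Take 900 from Option D at 2.4 — need 350 more.
Option V at 3.4: take 350 of its 1100 — requirement met.

350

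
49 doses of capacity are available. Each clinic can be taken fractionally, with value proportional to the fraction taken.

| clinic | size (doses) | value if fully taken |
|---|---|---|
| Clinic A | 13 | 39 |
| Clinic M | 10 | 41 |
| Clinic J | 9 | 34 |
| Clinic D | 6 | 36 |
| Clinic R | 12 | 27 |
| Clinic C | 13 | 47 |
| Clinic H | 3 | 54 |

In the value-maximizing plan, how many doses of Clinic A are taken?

8

Best value per unit of size first: Clinic H 54/3≈18, Clinic D 36/6≈6, Clinic M 41/10≈4.1, Clinic J 34/9≈3.78, Clinic C 47/13≈3.62, Clinic A 39/13≈3, Clinic R 27/12≈2.25.
Take all of Clinic H (3 doses, value 54) ; 46 doses left.
Clinic D: take in full, 6 doses for value 36 ; 40 left.
Clinic M: take in full, 10 doses for value 41 ; 30 left.
Take all of Clinic J (9 doses, value 34) ; 21 doses left.
All 13 doses of Clinic C fit (value 47) ; 8 remain.
Fill the last 8 doses with part of Clinic A: 8/13 of it earns 24.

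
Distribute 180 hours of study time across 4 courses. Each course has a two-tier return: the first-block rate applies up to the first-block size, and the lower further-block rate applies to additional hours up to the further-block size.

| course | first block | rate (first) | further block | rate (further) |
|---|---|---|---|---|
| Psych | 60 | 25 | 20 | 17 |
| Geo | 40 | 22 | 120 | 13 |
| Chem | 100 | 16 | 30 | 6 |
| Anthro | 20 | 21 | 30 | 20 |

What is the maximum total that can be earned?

3900

Order all 8 blocks by rate: Psych/tier1 25 > Geo/tier1 22 > Anthro/tier1 21 > Anthro/tier2 20 > Psych/tier2 17 > Chem/tier1 16 > Geo/tier2 13 > Chem/tier2 6.
Psych tier1 at 25: fill all 60 ; 120 left.
Fill Geo tier1 block (40 at 22) ; 80 left.
Anthro/tier1 (21): +20 ; 60 left.
Anthro/tier2 (20): +30 ; 30 left.
Psych/tier2 (17): +20 ; 10 left.
Chem/tier1: +10 of 100 at 16; pool empty.
Total = 25×60 + 22×40 + 21×20 + 20×30 + 17×20 + 16×10 = 3900.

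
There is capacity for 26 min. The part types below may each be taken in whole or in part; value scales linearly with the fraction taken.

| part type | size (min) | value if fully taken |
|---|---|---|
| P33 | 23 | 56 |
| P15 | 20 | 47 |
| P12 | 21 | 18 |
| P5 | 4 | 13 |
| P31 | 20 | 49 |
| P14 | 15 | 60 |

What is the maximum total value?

Sort by value density: P14 60/15≈4, P5 13/4≈3.25, P31 49/20≈2.45, P33 56/23≈2.43, P15 47/20≈2.35, P12 18/21≈0.857.
Take all of P14 (15 min, value 60) — 11 min left.
P5: take in full, 4 min for value 13 — 7 left.
7 min left: a 7/20 share of P31 gives 49×7/20 = 17.15.
Total value = 90.15.

90.15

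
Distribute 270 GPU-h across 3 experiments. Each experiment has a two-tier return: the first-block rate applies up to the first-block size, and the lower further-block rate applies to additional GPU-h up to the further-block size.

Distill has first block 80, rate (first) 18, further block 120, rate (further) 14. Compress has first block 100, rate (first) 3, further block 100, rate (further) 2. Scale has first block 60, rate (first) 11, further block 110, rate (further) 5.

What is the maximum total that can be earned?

3830

Order all 6 blocks by rate: Distill/tier1 18 > Distill/tier2 14 > Scale/tier1 11 > Scale/tier2 5 > Compress/tier1 3 > Compress/tier2 2.
Distill tier1 at 18: fill all 80 — 190 left.
Distill/tier2 (14): +120 — 70 left.
Scale/tier1 (11): +60 — 10 left.
Scale tier2 at 5: only 10 left, fill 10.
Total = 18×80 + 14×120 + 11×60 + 5×10 = 3830.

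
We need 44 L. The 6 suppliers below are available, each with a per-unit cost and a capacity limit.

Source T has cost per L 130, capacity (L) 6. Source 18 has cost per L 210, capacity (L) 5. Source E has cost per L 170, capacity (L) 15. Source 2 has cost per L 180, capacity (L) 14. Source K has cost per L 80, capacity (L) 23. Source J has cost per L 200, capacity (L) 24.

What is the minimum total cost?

5170

Use suppliers in increasing cost order.
Source K at 80: take all 23 L → 21 still needed.
Take 6 from Source T at 130 → need 15 more.
Source E at 170: take all 15 L → 0 still needed.
Source 2, Source J, Source 18: unused.
Cost = 23×80 + 6×130 + 15×170 = 5170.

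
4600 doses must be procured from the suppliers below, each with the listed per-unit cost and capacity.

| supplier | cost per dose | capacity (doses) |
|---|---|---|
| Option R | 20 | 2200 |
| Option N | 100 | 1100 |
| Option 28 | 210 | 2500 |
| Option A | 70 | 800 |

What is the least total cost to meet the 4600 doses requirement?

315000

Use suppliers in increasing cost order.
Take 2200 from Option R at 20 → need 2400 more.
Option A (70): use full 800 → 1600 doses to go.
Option N (100): use full 1100 → 500 doses to go.
Option 28 (210): take the remaining 500 → done.
Cost = 2200×20 + 800×70 + 1100×100 + 500×210 = 315000.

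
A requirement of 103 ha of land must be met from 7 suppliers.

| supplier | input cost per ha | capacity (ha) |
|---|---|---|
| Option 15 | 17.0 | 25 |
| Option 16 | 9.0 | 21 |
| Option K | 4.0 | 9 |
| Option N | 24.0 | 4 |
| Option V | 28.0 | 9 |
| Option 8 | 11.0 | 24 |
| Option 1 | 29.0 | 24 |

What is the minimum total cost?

Use suppliers in increasing cost order.
Option K (4.0): use full 9 — 94 ha to go.
Take 21 from Option 16 at 9.0 — need 73 more.
Take 24 from Option 8 at 11.0 — need 49 more.
Option 15 at 17.0: take all 25 ha — 24 still needed.
Option N (24.0): use full 4 — 20 ha to go.
Option V at 28.0: take all 9 ha — 11 still needed.
Option 1 at 29.0: take 11 of its 24 — requirement met.
Cost = 9×4.0 + 21×9.0 + 24×11.0 + 25×17.0 + 4×24.0 + 9×28.0 + 11×29.0 = 1581.

1581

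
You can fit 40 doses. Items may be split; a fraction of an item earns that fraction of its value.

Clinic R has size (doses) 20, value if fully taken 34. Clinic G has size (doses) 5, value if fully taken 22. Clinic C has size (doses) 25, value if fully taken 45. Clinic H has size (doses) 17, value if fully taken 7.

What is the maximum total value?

84

Best value per unit of size first: Clinic G 22/5≈4.4, Clinic C 45/25≈1.8, Clinic R 34/20≈1.7, Clinic H 7/17≈0.412.
Clinic G: take in full, 5 doses for value 22 ; 35 left.
All 25 doses of Clinic C fit (value 45) ; 10 remain.
Fill the last 10 doses with part of Clinic R: 10/20 of it earns 17.
Total value = 84.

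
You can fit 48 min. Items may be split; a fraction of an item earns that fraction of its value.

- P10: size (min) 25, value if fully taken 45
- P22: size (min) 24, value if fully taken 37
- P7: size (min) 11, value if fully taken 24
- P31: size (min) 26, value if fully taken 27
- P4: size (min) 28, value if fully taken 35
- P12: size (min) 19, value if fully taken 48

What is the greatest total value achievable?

Rank by value-to-size ratio: P12 48/19≈2.53, P7 24/11≈2.18, P10 45/25≈1.8, P22 37/24≈1.54, P4 35/28≈1.25, P31 27/26≈1.04.
P12: take in full, 19 min for value 48 ; 29 left.
P7: take in full, 11 min for value 24 ; 18 left.
Only 18 min remain; take 18/25 of P10 for value 45×18/25 = 32.4.
Total value = 104.4.

104.4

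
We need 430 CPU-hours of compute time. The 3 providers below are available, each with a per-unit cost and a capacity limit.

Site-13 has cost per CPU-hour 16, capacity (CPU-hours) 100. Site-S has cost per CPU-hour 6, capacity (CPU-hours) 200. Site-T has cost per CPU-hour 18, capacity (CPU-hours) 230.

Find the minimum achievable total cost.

Use providers in increasing cost order.
Site-S (6): use full 200 ; 230 CPU-hours to go.
Site-13 at 16: take all 100 CPU-hours ; 130 still needed.
Site-T at 18: take 130 of its 230 ; requirement met.
Cost = 200×6 + 100×16 + 130×18 = 5140.

5140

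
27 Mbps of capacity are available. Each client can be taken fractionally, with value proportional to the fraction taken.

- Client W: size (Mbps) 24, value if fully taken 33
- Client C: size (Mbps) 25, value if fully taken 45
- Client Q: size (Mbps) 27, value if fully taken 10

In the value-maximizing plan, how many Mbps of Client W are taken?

2

Best value per unit of size first: Client C 45/25≈1.8, Client W 33/24≈1.38, Client Q 10/27≈0.37.
Take all of Client C (25 Mbps, value 45) ; 2 Mbps left.
Only 2 Mbps remain; take 2/24 of Client W for value 33×2/24 = 2.75.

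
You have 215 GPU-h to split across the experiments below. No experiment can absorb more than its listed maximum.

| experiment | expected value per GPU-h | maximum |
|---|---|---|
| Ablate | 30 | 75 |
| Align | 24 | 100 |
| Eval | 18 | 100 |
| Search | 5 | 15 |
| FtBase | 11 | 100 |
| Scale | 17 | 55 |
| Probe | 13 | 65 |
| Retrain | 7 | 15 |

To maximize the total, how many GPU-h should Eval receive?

Highest expected value per GPU-h first: Ablate 30 > Align 24 > Eval 18 > Scale 17 > Probe 13 > FtBase 11 > Retrain 7 > Search 5.
Ablate takes 75 to reach its cap of 75 → 140 left.
Align takes 100 to reach its cap of 100 → 40 left.
Eval has room for 100 but only 40 remain, so it gets 40.

40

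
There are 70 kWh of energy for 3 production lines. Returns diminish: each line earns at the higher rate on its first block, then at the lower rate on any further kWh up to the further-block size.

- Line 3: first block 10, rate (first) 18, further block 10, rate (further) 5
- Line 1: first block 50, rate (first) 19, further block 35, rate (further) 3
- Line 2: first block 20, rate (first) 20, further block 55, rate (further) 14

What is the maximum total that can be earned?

Order all 6 blocks by rate: Line 2/T1 20 > Line 1/T1 19 > Line 3/T1 18 > Line 2/T2 14 > Line 3/T2 5 > Line 1/T2 3.
Fill Line 2 T1 block (20 at 20) ; 50 left.
Fill Line 1 T1 block (50 at 19) ; 0 left.
Total = 20×20 + 19×50 = 1350.

1350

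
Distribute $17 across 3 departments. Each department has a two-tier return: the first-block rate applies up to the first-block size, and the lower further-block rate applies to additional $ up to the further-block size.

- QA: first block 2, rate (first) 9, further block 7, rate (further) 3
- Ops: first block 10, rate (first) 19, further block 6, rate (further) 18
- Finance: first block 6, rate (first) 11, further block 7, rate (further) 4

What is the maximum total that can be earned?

309

Order all 6 blocks by rate: Ops/tier1 19 > Ops/tier2 18 > Finance/tier1 11 > QA/tier1 9 > Finance/tier2 4 > QA/tier2 3.
Fill Ops tier1 block (10 at 19) — 7 left.
Fill Ops tier2 block (6 at 18) — 1 left.
1 remain; put them into Finance tier1 at 11.
Total = 19×10 + 18×6 + 11×1 = 309.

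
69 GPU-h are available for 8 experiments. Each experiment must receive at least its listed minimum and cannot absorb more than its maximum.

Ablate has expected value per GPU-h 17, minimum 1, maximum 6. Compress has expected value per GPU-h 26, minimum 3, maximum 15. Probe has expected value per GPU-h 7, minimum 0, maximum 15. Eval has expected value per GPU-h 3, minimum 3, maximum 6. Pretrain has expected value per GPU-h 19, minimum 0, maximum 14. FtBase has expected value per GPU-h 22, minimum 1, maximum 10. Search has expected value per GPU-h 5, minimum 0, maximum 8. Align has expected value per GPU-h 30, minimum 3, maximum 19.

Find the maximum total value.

1571

Meeting every minimum uses 1+3+0+3+0+1+0+3 = 11 GPU-h, leaving 58.
Rank by expected value per GPU-h: Align 30 > Compress 26 > FtBase 22 > Pretrain 19 > Ablate 17 > Probe 7 > Search 5 > Eval 3.
Align: +16 to 19 (cap) ; 42 left.
Compress: +12 to 15 (cap) ; 30 left.
FtBase: +9 to 10 (cap) ; 21 left.
Give Pretrain 14 more to hit its cap of 14 ; 7 left.
Ablate takes 5 more to reach its cap of 6 ; 2 left.
Probe has room for 15 more but only 2 remain, so it gets 2.
Total = 17×6 + 26×15 + 7×2 + 3×3 + 19×14 + 22×10 + 30×19 = 1571.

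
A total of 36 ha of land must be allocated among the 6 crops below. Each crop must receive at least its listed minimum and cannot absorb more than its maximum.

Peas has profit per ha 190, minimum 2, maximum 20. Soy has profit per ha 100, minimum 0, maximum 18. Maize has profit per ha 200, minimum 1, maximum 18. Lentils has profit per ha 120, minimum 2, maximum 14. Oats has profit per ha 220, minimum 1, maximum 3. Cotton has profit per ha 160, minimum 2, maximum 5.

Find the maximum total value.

6910

Meeting every minimum uses 2+0+1+2+1+2 = 8 ha, leaving 28.
Rank by profit per ha: Oats 220 > Maize 200 > Peas 190 > Cotton 160 > Lentils 120 > Soy 100.
Give Oats 2 more to hit its cap of 3 — 26 left.
Give Maize 17 more to hit its cap of 18 — 9 left.
Peas: +9 (room for 18) → 11. Pool exhausted.
Total = 190×11 + 200×18 + 120×2 + 220×3 + 160×2 = 6910.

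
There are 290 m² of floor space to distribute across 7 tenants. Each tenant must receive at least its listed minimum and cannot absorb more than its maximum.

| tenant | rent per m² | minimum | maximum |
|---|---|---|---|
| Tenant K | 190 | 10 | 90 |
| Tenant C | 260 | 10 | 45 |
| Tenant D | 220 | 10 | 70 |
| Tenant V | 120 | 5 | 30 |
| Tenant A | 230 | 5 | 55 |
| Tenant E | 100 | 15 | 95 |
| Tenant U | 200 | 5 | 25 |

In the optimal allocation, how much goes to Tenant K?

75

Meeting every minimum uses 10+10+10+5+5+15+5 = 60 m², leaving 230.
Rank by rent per m²: Tenant C 260 > Tenant A 230 > Tenant D 220 > Tenant U 200 > Tenant K 190 > Tenant V 120 > Tenant E 100.
Tenant C: +35 to 45 (cap) → 195 left.
Tenant A: +50 to 55 (cap) → 145 left.
Tenant D: +60 to 70 (cap) → 85 left.
Tenant U takes 20 more to reach its cap of 25 → 65 left.
Tenant K has room for 80 more but only 65 remain, so it gets 75.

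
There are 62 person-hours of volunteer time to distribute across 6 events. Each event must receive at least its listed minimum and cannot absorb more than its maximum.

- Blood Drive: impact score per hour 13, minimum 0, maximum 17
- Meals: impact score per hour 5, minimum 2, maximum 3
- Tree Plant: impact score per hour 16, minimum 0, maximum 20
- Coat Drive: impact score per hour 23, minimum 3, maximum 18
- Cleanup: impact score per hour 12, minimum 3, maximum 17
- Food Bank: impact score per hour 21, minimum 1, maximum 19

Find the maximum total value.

Meeting every minimum uses 0+2+0+3+3+1 = 9 person-hours, leaving 53.
Highest impact score per hour first: Coat Drive 23 > Food Bank 21 > Tree Plant 16 > Blood Drive 13 > Cleanup 12 > Meals 5.
Give Coat Drive 15 more to hit its cap of 18 — 38 left.
Food Bank: +18 to 19 (cap) — 20 left.
Tree Plant takes 20 more to reach its cap of 20 — 0 left.
Total = 5×2 + 16×20 + 23×18 + 12×3 + 21×19 = 1179.

1179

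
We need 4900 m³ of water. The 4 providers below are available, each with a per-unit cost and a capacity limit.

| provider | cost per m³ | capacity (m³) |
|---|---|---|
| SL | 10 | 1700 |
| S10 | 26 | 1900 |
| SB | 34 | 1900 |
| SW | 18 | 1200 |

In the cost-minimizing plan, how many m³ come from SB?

Use providers in increasing cost order.
SL (10): use full 1700 → 3200 m³ to go.
SW (18): use full 1200 → 2000 m³ to go.
S10 at 26: take all 1900 m³ → 100 still needed.
SB (34): take the remaining 100 → done.

100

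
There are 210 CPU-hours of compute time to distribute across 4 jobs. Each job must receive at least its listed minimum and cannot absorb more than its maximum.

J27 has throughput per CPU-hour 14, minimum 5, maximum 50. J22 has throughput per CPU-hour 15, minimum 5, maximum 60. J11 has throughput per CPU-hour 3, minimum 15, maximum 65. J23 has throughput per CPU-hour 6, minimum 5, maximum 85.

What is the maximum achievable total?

Meeting every minimum uses 5+5+15+5 = 30 CPU-hours, leaving 180.
Rank by throughput per CPU-hour: J22 15 > J27 14 > J23 6 > J11 3.
J22: +55 to 60 (cap) → 125 left.
J27 takes 45 more to reach its cap of 50 → 80 left.
Give J23 80 more to hit its cap of 85 → 0 left.
Total = 14×50 + 15×60 + 3×15 + 6×85 = 2155.

2155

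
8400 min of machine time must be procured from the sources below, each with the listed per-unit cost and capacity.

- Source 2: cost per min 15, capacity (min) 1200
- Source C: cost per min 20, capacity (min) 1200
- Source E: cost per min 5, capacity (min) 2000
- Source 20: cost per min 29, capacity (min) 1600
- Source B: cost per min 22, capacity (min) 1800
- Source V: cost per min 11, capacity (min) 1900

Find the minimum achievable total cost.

Use sources in increasing cost order.
Source E at 5: take all 2000 min ; 6400 still needed.
Source V at 11: take all 1900 min ; 4500 still needed.
Source 2 at 15: take all 1200 min ; 3300 still needed.
Source C (20): use full 1200 ; 2100 min to go.
Source B at 22: take all 1800 min ; 300 still needed.
Take 300 from Source 20 at 29 to finish.
Cost = 2000×5 + 1900×11 + 1200×15 + 1200×20 + 1800×22 + 300×29 = 121200.

121200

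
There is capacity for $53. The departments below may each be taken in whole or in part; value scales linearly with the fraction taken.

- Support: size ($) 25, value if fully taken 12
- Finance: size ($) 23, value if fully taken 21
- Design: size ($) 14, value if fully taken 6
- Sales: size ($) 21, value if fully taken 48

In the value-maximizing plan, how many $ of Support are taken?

9

Sort by value density: Sales 48/21≈2.29, Finance 21/23≈0.913, Support 12/25≈0.48, Design 6/14≈0.429.
Take all of Sales (21 $, value 48) ; 32 $ left.
Take all of Finance (23 $, value 21) ; 9 $ left.
Only 9 $ remain; take 9/25 of Support for value 12×9/25 = 4.32.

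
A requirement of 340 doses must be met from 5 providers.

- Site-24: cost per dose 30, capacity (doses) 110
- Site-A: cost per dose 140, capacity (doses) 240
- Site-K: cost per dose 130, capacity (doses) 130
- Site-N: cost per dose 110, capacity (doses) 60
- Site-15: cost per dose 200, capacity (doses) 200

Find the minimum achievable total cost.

Use providers in increasing cost order.
Take 110 from Site-24 at 30 → need 230 more.
Take 60 from Site-N at 110 → need 170 more.
Take 130 from Site-K at 130 → need 40 more.
Site-A (140): take the remaining 40 → done.
Site-15: unused.
Cost = 110×30 + 60×110 + 130×130 + 40×140 = 32400.

32400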